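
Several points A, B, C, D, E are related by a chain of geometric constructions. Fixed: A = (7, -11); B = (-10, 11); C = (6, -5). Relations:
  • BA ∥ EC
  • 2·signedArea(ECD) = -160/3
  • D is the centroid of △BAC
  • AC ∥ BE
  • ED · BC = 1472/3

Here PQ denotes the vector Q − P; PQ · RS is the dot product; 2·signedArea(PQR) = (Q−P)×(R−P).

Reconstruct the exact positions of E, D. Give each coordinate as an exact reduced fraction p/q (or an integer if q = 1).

D = (1, -5/3)
E = (-11, 17)

1. E_x = -11  [BA ∥ EC ∩ AC ∥ BE]
2. E_y = 17  [BA ∥ EC ∩ AC ∥ BE]
   → E = (-11, 17)
3. D_x = 1  [D is the centroid of △BAC]
4. D_y = -5/3  [D is the centroid of △BAC]
   → D = (1, -5/3)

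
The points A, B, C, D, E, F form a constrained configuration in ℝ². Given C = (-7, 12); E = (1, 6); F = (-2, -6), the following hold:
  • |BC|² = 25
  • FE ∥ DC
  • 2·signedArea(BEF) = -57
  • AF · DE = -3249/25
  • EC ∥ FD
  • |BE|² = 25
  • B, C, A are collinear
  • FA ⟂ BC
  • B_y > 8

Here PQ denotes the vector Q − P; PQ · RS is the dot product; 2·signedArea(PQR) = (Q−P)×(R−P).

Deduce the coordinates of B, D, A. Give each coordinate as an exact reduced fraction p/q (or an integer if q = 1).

A = (121/25, 78/25)
B = (-3, 9)
D = (-10, 0)

1. B_x = -3  [line 12·x + -3·y + 63 = 0 ∩ |BE|² = 25]
2. B_y = 9  [line 12·x + -3·y + 63 = 0 ∩ |BE|² = 25]
   → B = (-3, 9)
3. D_x = -10  [FE ∥ DC ∩ EC ∥ FD]
4. D_y = 0  [FE ∥ DC ∩ EC ∥ FD]
   → D = (-10, 0)
5. A_x = 121/25  [B, C, A are collinear ∩ FA ⟂ BC]
6. A_y = 78/25  [B, C, A are collinear ∩ FA ⟂ BC]
   → A = (121/25, 78/25)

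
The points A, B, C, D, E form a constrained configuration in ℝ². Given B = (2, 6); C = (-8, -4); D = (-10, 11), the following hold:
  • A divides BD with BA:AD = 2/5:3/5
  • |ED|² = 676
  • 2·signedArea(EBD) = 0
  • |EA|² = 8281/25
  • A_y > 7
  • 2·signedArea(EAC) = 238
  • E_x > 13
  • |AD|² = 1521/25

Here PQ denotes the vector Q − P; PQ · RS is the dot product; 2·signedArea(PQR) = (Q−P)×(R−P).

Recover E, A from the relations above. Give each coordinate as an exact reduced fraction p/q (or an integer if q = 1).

1. E_x = 14  [line -5·x + -12·y + 82 = 0 ∩ |ED|² = 676]
2. E_y = 1  [line -5·x + -12·y + 82 = 0 ∩ |ED|² = 676]
   → E = (14, 1)
3. A_x = -14/5  [A divides BD with BA:AD = 2/5:3/5]
4. A_y = 8  [A divides BD with BA:AD = 2/5:3/5]
   → A = (-14/5, 8)

A = (-14/5, 8)
E = (14, 1)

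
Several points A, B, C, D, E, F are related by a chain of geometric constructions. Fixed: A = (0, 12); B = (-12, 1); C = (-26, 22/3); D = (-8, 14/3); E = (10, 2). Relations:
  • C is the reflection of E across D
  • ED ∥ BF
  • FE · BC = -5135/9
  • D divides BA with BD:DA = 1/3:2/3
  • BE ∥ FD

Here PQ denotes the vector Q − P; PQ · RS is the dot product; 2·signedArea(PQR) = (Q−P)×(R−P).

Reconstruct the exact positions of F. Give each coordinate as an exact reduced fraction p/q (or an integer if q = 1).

1. F_x = -30  [BE ∥ FD ∩ ED ∥ BF]
2. F_y = 11/3  [BE ∥ FD ∩ ED ∥ BF]
   → F = (-30, 11/3)

F = (-30, 11/3)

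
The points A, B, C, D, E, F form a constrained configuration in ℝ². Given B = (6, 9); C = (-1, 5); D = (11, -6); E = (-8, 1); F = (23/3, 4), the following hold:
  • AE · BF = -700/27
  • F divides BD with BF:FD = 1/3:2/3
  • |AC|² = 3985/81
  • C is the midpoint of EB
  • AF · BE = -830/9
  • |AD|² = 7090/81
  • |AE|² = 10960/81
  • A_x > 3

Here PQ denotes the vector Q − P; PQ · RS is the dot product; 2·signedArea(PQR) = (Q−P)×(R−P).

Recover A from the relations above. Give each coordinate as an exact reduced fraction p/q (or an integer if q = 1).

1. A_x = 32/9  [AF · BE = -830/9 ∩ AE · BF = -700/27]
2. A_y = -1/3  [AF · BE = -830/9 ∩ AE · BF = -700/27]
   → A = (32/9, -1/3)

A = (32/9, -1/3)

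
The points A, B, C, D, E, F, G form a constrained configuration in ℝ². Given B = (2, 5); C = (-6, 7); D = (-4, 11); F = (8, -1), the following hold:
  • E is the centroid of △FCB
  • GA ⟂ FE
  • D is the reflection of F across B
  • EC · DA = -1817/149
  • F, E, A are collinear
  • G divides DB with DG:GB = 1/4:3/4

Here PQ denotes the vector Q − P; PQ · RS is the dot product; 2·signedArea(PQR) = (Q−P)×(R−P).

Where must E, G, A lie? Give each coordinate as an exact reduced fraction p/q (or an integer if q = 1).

A = (-593/149, 2201/298)
E = (4/3, 11/3)
G = (-5/2, 19/2)

1. E_x = 4/3  [E is the centroid of △FCB]
2. E_y = 11/3  [E is the centroid of △FCB]
   → E = (4/3, 11/3)
3. G_x = -5/2  [G divides DB with DG:GB = 1/4:3/4]
4. G_y = 19/2  [G divides DB with DG:GB = 1/4:3/4]
   → G = (-5/2, 19/2)
5. A_x = -593/149  [F, E, A are collinear ∩ GA ⟂ FE]
6. A_y = 2201/298  [F, E, A are collinear ∩ GA ⟂ FE]
   → A = (-593/149, 2201/298)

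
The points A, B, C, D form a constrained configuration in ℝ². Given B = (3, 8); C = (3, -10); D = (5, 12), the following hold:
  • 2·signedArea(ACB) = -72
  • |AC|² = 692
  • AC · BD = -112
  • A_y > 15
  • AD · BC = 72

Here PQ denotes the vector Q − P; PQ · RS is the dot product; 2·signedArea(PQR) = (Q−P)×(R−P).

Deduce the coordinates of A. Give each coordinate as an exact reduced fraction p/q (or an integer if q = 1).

1. A_x = 7  [AD · BC = 72 ∩ 2·signedArea(ACB) = -72]
2. A_y = 16  [AD · BC = 72 ∩ 2·signedArea(ACB) = -72]
   → A = (7, 16)

A = (7, 16)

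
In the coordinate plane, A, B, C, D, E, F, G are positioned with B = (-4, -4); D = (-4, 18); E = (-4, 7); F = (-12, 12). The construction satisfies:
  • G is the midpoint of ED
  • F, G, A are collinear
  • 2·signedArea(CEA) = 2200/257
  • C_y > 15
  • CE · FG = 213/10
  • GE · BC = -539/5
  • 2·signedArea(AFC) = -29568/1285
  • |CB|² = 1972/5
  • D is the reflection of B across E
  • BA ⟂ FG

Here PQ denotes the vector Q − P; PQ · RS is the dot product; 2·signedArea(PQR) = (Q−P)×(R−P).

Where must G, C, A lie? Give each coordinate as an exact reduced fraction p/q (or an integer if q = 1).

1. G_x = -4  [G is the midpoint of ED]
2. G_y = 25/2  [G is the midpoint of ED]
   → G = (-4, 25/2)
3. C_x = -36/5  [CE · FG = 213/10 ∩ GE · BC = -539/5]
4. C_y = 78/5  [CE · FG = 213/10 ∩ GE · BC = -539/5]
   → C = (-36/5, 78/5)
5. A_x = -1292/257  [F, G, A are collinear ∩ BA ⟂ FG]
6. A_y = 3196/257  [F, G, A are collinear ∩ BA ⟂ FG]
   → A = (-1292/257, 3196/257)

A = (-1292/257, 3196/257)
C = (-36/5, 78/5)
G = (-4, 25/2)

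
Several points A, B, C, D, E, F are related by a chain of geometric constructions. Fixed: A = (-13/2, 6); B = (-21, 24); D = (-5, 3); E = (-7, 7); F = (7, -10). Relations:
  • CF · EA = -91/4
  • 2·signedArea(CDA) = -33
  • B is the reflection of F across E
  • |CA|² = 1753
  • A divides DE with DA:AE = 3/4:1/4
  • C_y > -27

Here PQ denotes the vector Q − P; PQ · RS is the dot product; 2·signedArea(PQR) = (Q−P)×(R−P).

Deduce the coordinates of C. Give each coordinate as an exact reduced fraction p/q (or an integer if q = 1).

1. C_x = 41/2  [CF · EA = -91/4 ∩ 2·signedArea(CDA) = -33]
2. C_y = -26  [CF · EA = -91/4 ∩ 2·signedArea(CDA) = -33]
   → C = (41/2, -26)

C = (41/2, -26)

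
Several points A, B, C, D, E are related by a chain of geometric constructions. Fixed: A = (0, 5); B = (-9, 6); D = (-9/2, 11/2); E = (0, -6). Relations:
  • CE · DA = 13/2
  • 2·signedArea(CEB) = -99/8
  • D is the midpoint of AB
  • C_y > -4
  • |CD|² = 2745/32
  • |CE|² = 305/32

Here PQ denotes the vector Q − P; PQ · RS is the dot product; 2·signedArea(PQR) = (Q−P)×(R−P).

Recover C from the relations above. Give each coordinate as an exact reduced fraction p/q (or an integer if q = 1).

C = (-9/8, -25/8)

1. C_x = -9/8  [2·signedArea(CEB) = -99/8 ∩ CE · DA = 13/2]
2. C_y = -25/8  [2·signedArea(CEB) = -99/8 ∩ CE · DA = 13/2]
   → C = (-9/8, -25/8)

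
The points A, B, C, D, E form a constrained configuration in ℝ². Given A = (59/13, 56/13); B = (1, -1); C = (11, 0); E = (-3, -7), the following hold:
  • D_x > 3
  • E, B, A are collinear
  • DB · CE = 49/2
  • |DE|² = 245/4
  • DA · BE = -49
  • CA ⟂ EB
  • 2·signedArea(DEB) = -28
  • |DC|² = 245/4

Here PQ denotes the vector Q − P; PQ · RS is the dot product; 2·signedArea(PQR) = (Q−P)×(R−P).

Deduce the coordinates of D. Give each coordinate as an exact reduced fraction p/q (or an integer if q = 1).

D = (4, -7/2)

1. D_x = 4  [DA · BE = -49 ∩ DB · CE = 49/2]
2. D_y = -7/2  [DA · BE = -49 ∩ DB · CE = 49/2]
   → D = (4, -7/2)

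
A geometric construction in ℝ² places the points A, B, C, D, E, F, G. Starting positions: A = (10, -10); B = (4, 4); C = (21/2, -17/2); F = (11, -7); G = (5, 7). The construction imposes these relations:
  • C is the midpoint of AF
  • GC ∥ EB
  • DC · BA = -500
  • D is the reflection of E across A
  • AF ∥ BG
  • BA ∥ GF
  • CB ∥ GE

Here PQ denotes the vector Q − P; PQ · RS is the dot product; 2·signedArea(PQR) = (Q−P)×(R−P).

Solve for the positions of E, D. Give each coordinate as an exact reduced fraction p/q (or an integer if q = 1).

D = (43/2, -79/2)
E = (-3/2, 39/2)

1. E_x = -3/2  [GC ∥ EB ∩ CB ∥ GE]
2. E_y = 39/2  [GC ∥ EB ∩ CB ∥ GE]
   → E = (-3/2, 39/2)
3. D_x = 43/2  [D is the reflection of E across A]
4. D_y = -79/2  [D is the reflection of E across A]
   → D = (43/2, -79/2)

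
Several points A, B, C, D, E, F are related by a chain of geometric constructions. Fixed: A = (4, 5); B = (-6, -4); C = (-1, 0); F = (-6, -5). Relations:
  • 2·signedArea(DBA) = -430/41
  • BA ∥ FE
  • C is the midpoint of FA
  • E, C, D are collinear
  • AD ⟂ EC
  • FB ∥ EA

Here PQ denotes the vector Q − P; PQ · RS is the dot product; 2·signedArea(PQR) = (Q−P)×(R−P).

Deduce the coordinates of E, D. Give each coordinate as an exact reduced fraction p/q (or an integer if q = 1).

1. E_x = 4  [FB ∥ EA ∩ BA ∥ FE]
2. E_y = 4  [FB ∥ EA ∩ BA ∥ FE]
   → E = (4, 4)
3. D_x = 184/41  [E, C, D are collinear ∩ AD ⟂ EC]
4. D_y = 180/41  [E, C, D are collinear ∩ AD ⟂ EC]
   → D = (184/41, 180/41)

D = (184/41, 180/41)
E = (4, 4)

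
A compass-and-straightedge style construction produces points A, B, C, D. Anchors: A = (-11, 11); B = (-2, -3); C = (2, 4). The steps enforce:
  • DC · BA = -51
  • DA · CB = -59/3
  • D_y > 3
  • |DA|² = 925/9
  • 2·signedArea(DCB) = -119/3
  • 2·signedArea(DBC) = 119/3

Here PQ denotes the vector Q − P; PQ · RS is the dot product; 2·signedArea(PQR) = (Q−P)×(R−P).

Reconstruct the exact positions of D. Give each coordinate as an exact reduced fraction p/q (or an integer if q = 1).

1. D_x = -11/3  [2·signedArea(DCB) = -119/3 ∩ DA · CB = -59/3]
2. D_y = 4  [2·signedArea(DCB) = -119/3 ∩ DA · CB = -59/3]
   → D = (-11/3, 4)

D = (-11/3, 4)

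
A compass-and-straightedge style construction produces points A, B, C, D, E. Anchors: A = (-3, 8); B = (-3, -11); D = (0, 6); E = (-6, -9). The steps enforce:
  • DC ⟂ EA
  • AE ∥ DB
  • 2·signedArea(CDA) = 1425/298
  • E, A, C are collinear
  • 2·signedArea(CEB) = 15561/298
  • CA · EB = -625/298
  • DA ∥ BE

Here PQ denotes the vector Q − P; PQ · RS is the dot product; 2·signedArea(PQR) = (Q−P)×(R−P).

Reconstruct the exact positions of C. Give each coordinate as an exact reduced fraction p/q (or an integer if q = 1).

C = (-969/298, 1959/298)

1. C_x = -969/298  [E, A, C are collinear ∩ DC ⟂ EA]
2. C_y = 1959/298  [E, A, C are collinear ∩ DC ⟂ EA]
   → C = (-969/298, 1959/298)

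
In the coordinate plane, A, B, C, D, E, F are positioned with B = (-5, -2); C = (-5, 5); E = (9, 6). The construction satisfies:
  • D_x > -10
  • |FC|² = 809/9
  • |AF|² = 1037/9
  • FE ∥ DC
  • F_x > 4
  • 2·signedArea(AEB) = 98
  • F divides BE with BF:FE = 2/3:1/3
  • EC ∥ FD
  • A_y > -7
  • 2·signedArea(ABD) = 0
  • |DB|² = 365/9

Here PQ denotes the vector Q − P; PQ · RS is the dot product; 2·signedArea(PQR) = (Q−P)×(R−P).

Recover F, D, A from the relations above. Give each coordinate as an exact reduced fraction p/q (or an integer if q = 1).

1. F_x = 13/3  [F divides BE with BF:FE = 2/3:1/3]
2. F_y = 10/3  [F divides BE with BF:FE = 2/3:1/3]
   → F = (13/3, 10/3)
3. D_x = -29/3  [FE ∥ DC ∩ EC ∥ FD]
4. D_y = 7/3  [FE ∥ DC ∩ EC ∥ FD]
   → D = (-29/3, 7/3)
5. A_x = -1/3  [2·signedArea(ABD) = 0 ∩ 2·signedArea(AEB) = 98]
6. A_y = -19/3  [2·signedArea(ABD) = 0 ∩ 2·signedArea(AEB) = 98]
   → A = (-1/3, -19/3)

A = (-1/3, -19/3)
D = (-29/3, 7/3)
F = (13/3, 10/3)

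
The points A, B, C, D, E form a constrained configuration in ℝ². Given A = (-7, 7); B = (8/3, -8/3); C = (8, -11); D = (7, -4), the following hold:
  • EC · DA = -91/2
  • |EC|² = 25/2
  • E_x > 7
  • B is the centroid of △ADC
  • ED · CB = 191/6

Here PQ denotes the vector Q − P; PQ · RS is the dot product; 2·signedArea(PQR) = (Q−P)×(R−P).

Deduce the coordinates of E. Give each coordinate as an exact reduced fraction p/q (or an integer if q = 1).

1. E_x = 15/2  [ED · CB = 191/6 ∩ EC · DA = -91/2]
2. E_y = -15/2  [ED · CB = 191/6 ∩ EC · DA = -91/2]
   → E = (15/2, -15/2)

E = (15/2, -15/2)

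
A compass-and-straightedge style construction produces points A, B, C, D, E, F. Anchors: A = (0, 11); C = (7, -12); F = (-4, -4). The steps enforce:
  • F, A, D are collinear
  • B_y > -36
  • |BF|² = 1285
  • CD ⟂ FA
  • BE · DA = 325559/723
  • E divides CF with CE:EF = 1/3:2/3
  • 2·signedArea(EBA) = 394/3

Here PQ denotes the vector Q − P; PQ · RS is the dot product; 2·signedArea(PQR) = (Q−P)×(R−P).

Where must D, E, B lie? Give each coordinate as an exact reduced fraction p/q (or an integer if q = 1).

B = (14, -35)
D = (-1268/241, -2104/241)
E = (10/3, -28/3)

1. D_x = -1268/241  [F, A, D are collinear ∩ CD ⟂ FA]
2. D_y = -2104/241  [F, A, D are collinear ∩ CD ⟂ FA]
   → D = (-1268/241, -2104/241)
3. E_x = 10/3  [E divides CF with CE:EF = 1/3:2/3]
4. E_y = -28/3  [E divides CF with CE:EF = 1/3:2/3]
   → E = (10/3, -28/3)
5. B_x = 14  [BE · DA = 325559/723 ∩ 2·signedArea(EBA) = 394/3]
6. B_y = -35  [BE · DA = 325559/723 ∩ 2·signedArea(EBA) = 394/3]
   → B = (14, -35)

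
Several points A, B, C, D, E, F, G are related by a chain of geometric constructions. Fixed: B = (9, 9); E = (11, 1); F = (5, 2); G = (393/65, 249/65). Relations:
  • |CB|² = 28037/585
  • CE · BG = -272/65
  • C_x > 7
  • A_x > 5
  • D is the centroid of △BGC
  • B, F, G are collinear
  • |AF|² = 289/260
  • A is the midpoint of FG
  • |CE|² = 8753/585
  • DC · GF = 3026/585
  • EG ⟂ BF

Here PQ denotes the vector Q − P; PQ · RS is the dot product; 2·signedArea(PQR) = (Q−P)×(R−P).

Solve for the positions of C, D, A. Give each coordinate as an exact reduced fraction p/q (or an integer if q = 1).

A = (359/65, 379/130)
C = (1433/195, 148/65)
D = (4367/585, 982/195)

1. C_x = 1433/195  [line 192/65·x + 336/65·y + -2176/65 = 0 ∩ |CB|² = 28037/585]
2. C_y = 148/65  [line 192/65·x + 336/65·y + -2176/65 = 0 ∩ |CB|² = 28037/585]
   → C = (1433/195, 148/65)
3. D_x = 4367/585  [D is the centroid of △BGC]
4. D_y = 982/195  [D is the centroid of △BGC]
   → D = (4367/585, 982/195)
5. A_x = 359/65  [A is the midpoint of FG]
6. A_y = 379/130  [A is the midpoint of FG]
   → A = (359/65, 379/130)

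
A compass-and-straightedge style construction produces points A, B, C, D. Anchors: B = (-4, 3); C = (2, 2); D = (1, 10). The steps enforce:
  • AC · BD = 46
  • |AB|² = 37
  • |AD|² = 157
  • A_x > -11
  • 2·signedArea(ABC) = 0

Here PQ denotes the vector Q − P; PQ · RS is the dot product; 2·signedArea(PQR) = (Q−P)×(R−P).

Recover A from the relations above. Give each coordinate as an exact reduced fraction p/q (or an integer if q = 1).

1. A_x = -10  [2·signedArea(ABC) = 0 ∩ AC · BD = 46]
2. A_y = 4  [2·signedArea(ABC) = 0 ∩ AC · BD = 46]
   → A = (-10, 4)

A = (-10, 4)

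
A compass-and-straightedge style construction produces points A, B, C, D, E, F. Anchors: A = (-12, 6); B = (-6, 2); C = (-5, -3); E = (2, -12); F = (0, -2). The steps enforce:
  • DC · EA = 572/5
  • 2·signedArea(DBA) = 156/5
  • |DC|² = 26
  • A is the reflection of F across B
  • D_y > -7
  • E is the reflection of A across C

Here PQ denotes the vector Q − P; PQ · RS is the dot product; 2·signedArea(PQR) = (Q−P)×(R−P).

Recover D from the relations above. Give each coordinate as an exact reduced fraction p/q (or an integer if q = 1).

1. D_x = -6/5  [2·signedArea(DBA) = 156/5 ∩ DC · EA = 572/5]
2. D_y = -32/5  [2·signedArea(DBA) = 156/5 ∩ DC · EA = 572/5]
   → D = (-6/5, -32/5)

D = (-6/5, -32/5)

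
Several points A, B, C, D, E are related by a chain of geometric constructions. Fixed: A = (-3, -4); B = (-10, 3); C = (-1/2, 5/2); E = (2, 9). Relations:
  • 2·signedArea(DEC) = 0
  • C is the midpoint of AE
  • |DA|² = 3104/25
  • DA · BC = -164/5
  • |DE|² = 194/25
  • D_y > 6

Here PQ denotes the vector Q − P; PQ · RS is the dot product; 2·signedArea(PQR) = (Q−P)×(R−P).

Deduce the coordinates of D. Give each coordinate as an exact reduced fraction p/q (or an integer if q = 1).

D = (1, 32/5)

1. D_x = 1  [2·signedArea(DEC) = 0 ∩ DA · BC = -164/5]
2. D_y = 32/5  [2·signedArea(DEC) = 0 ∩ DA · BC = -164/5]
   → D = (1, 32/5)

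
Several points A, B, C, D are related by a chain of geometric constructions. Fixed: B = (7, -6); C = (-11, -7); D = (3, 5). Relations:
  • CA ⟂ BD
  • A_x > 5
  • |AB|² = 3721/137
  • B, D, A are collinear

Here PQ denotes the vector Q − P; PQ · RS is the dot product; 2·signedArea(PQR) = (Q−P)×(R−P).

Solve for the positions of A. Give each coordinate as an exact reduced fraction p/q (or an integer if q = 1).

A = (715/137, -151/137)

1. A_x = 715/137  [B, D, A are collinear ∩ CA ⟂ BD]
2. A_y = -151/137  [B, D, A are collinear ∩ CA ⟂ BD]
   → A = (715/137, -151/137)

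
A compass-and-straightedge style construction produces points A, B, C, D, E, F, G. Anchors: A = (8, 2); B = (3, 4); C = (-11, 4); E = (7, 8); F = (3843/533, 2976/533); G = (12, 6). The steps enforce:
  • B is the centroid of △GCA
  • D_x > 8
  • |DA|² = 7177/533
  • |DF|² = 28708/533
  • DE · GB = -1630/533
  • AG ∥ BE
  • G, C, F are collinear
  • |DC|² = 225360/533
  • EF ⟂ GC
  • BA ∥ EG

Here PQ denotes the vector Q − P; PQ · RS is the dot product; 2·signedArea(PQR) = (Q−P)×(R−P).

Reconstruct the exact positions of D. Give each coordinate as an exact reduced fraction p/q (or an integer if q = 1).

D = (4685/533, -844/533)

1. D_x = 4685/533  [line 9·x + 2·y + -40477/533 = 0 ∩ |DF|² = 28708/533]
2. D_y = -844/533  [line 9·x + 2·y + -40477/533 = 0 ∩ |DF|² = 28708/533]
   → D = (4685/533, -844/533)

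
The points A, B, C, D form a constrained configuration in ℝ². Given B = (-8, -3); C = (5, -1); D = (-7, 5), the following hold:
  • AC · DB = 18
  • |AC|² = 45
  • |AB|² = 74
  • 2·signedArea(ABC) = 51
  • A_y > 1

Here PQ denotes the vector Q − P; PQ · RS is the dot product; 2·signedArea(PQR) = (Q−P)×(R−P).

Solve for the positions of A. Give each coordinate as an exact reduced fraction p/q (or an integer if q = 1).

A = (-1, 2)

1. A_x = -1  [2·signedArea(ABC) = 51 ∩ AC · DB = 18]
2. A_y = 2  [2·signedArea(ABC) = 51 ∩ AC · DB = 18]
   → A = (-1, 2)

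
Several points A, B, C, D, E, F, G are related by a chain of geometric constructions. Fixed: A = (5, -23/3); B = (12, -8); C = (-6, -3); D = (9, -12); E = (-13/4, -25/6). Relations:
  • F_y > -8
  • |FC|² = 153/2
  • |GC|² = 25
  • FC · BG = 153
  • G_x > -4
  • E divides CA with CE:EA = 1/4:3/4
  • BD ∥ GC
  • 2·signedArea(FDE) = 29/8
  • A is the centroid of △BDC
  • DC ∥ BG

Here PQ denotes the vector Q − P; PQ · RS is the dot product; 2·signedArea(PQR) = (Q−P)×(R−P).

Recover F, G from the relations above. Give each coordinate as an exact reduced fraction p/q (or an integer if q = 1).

1. G_x = -3  [BD ∥ GC ∩ DC ∥ BG]
2. G_y = 1  [BD ∥ GC ∩ DC ∥ BG]
   → G = (-3, 1)
3. F_x = 3/2  [FC · BG = 153 ∩ 2·signedArea(FDE) = 29/8]
4. F_y = -15/2  [FC · BG = 153 ∩ 2·signedArea(FDE) = 29/8]
   → F = (3/2, -15/2)

F = (3/2, -15/2)
G = (-3, 1)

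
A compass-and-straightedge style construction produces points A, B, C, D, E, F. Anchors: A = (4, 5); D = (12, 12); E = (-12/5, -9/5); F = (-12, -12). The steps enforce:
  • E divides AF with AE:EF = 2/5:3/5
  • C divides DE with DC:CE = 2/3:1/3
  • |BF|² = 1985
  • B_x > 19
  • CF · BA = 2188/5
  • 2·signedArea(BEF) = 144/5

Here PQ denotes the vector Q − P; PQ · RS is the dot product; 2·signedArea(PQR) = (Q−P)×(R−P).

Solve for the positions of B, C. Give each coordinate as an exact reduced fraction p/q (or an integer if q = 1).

B = (20, 19)
C = (12/5, 14/5)

1. B_x = 20  [line 51/5·x + -48/5·y + -108/5 = 0 ∩ |BF|² = 1985]
2. B_y = 19  [line 51/5·x + -48/5·y + -108/5 = 0 ∩ |BF|² = 1985]
   → B = (20, 19)
3. C_x = 12/5  [C divides DE with DC:CE = 2/3:1/3]
4. C_y = 14/5  [C divides DE with DC:CE = 2/3:1/3]
   → C = (12/5, 14/5)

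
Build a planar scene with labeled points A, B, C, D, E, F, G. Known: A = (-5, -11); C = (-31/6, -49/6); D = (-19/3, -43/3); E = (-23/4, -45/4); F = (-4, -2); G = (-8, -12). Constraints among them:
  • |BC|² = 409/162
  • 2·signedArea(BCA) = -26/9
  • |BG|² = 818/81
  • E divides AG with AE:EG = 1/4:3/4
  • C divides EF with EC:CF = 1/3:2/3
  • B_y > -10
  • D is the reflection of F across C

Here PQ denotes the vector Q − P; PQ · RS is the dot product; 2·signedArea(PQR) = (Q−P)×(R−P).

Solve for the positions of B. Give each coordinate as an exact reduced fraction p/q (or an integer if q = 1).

B = (-55/9, -85/9)

1. B_x = -55/9  [line 17/6·x + 1/6·y + 170/9 = 0 ∩ |BG|² = 818/81]
2. B_y = -85/9  [line 17/6·x + 1/6·y + 170/9 = 0 ∩ |BG|² = 818/81]
   → B = (-55/9, -85/9)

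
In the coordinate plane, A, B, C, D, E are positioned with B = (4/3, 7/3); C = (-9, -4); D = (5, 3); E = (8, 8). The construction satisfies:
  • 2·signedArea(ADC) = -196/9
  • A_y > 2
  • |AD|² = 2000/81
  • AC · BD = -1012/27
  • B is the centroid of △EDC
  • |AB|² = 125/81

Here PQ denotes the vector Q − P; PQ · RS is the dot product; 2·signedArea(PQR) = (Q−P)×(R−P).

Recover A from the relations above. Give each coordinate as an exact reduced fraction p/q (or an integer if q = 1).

1. A_x = 1/9  [AC · BD = -1012/27 ∩ 2·signedArea(ADC) = -196/9]
2. A_y = 19/9  [AC · BD = -1012/27 ∩ 2·signedArea(ADC) = -196/9]
   → A = (1/9, 19/9)

A = (1/9, 19/9)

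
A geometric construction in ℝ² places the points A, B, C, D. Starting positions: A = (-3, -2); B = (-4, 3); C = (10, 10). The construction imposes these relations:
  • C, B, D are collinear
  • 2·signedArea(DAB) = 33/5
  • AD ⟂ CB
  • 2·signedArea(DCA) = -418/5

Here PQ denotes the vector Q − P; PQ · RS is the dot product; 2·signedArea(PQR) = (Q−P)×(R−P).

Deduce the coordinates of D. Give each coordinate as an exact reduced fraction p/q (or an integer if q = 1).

1. D_x = -26/5  [C, B, D are collinear ∩ AD ⟂ CB]
2. D_y = 12/5  [C, B, D are collinear ∩ AD ⟂ CB]
   → D = (-26/5, 12/5)

D = (-26/5, 12/5)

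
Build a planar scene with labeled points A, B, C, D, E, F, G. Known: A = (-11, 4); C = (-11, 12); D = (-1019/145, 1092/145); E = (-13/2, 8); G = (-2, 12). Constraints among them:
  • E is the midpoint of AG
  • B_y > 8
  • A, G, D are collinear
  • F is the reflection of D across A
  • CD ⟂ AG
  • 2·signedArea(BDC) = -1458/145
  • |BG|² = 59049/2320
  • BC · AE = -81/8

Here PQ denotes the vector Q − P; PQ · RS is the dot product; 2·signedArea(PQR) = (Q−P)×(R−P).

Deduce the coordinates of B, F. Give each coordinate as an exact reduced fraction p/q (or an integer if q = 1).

B = (-3347/580, 1254/145)
F = (-2171/145, 68/145)

1. B_x = -3347/580  [line -9/2·x + -4·y + 69/8 = 0 ∩ |BG|² = 59049/2320]
2. B_y = 1254/145  [line -9/2·x + -4·y + 69/8 = 0 ∩ |BG|² = 59049/2320]
   → B = (-3347/580, 1254/145)
3. F_x = -2171/145  [F is the reflection of D across A]
4. F_y = 68/145  [F is the reflection of D across A]
   → F = (-2171/145, 68/145)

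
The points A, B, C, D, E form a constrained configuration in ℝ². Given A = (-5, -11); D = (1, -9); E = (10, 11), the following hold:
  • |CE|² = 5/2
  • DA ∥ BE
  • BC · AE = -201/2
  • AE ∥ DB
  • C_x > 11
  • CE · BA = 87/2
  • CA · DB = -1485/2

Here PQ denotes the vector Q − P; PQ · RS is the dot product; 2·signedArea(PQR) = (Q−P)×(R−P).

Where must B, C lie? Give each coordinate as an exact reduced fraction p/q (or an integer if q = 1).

1. B_x = 16  [DA ∥ BE ∩ AE ∥ DB]
2. B_y = 13  [DA ∥ BE ∩ AE ∥ DB]
   → B = (16, 13)
3. C_x = 23/2  [CA · DB = -1485/2 ∩ CE · BA = 87/2]
4. C_y = 23/2  [CA · DB = -1485/2 ∩ CE · BA = 87/2]
   → C = (23/2, 23/2)

B = (16, 13)
C = (23/2, 23/2)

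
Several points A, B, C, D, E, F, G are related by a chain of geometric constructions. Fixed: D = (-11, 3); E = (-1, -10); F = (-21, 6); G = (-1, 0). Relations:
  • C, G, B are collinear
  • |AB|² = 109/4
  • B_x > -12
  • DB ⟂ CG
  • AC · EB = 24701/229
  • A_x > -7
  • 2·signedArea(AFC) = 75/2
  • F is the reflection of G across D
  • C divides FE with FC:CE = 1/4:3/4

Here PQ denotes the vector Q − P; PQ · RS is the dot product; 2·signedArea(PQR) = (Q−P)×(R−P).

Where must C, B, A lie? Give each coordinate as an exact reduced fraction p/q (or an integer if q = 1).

A = (-6, 3/2)
B = (-2569/229, 312/229)
C = (-16, 2)

1. C_x = -16  [C divides FE with FC:CE = 1/4:3/4]
2. C_y = 2  [C divides FE with FC:CE = 1/4:3/4]
   → C = (-16, 2)
3. B_x = -2569/229  [C, G, B are collinear ∩ DB ⟂ CG]
4. B_y = 312/229  [C, G, B are collinear ∩ DB ⟂ CG]
   → B = (-2569/229, 312/229)
5. A_x = -6  [AC · EB = 24701/229 ∩ 2·signedArea(AFC) = 75/2]
6. A_y = 3/2  [AC · EB = 24701/229 ∩ 2·signedArea(AFC) = 75/2]
   → A = (-6, 3/2)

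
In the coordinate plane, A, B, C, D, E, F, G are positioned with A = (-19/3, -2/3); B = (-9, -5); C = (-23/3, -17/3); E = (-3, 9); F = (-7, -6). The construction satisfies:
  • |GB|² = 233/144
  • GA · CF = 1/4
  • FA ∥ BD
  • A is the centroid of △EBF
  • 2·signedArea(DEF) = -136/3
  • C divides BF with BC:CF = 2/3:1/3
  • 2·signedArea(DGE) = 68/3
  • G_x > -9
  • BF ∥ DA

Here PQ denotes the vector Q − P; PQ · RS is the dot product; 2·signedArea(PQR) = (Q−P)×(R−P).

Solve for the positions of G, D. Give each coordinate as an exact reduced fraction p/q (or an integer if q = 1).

1. G_x = -25/3  [line -2/3·x + 1/3·y + -17/4 = 0 ∩ |GB|² = 233/144]
2. G_y = -47/12  [line -2/3·x + 1/3·y + -17/4 = 0 ∩ |GB|² = 233/144]
   → G = (-25/3, -47/12)
3. D_x = -25/3  [BF ∥ DA ∩ FA ∥ BD]
4. D_y = 1/3  [BF ∥ DA ∩ FA ∥ BD]
   → D = (-25/3, 1/3)

D = (-25/3, 1/3)
G = (-25/3, -47/12)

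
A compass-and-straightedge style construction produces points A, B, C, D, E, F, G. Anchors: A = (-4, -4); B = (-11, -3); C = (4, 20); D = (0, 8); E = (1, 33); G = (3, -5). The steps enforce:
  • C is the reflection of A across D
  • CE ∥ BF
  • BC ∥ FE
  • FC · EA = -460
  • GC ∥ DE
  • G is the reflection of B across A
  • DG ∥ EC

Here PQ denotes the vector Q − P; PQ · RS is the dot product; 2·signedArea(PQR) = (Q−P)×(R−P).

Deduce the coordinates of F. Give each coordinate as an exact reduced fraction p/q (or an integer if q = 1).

1. F_x = -14  [BC ∥ FE ∩ CE ∥ BF]
2. F_y = 10  [BC ∥ FE ∩ CE ∥ BF]
   → F = (-14, 10)

F = (-14, 10)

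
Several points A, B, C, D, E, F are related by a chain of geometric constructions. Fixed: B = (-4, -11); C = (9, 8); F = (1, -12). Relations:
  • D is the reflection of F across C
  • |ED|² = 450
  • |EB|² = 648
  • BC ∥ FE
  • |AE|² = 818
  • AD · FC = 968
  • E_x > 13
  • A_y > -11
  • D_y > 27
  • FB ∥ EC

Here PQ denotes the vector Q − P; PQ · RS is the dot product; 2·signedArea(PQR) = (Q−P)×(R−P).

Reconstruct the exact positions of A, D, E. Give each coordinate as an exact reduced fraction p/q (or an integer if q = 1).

A = (-9, -10)
D = (17, 28)
E = (14, 7)

1. D_x = 17  [D is the reflection of F across C]
2. D_y = 28  [D is the reflection of F across C]
   → D = (17, 28)
3. E_x = 14  [FB ∥ EC ∩ BC ∥ FE]
4. E_y = 7  [FB ∥ EC ∩ BC ∥ FE]
   → E = (14, 7)
5. A_x = -9  [line -8·x + -20·y + -272 = 0 ∩ |AE|² = 818]
6. A_y = -10  [line -8·x + -20·y + -272 = 0 ∩ |AE|² = 818]
   → A = (-9, -10)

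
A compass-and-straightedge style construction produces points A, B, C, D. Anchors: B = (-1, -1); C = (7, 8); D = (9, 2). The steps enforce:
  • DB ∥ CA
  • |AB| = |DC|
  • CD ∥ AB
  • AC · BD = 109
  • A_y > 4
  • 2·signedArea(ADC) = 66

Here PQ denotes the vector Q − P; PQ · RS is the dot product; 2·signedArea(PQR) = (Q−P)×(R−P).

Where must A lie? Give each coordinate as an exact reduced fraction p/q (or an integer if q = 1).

1. A_x = -3  [CD ∥ AB ∩ DB ∥ CA]
2. A_y = 5  [CD ∥ AB ∩ DB ∥ CA]
   → A = (-3, 5)

A = (-3, 5)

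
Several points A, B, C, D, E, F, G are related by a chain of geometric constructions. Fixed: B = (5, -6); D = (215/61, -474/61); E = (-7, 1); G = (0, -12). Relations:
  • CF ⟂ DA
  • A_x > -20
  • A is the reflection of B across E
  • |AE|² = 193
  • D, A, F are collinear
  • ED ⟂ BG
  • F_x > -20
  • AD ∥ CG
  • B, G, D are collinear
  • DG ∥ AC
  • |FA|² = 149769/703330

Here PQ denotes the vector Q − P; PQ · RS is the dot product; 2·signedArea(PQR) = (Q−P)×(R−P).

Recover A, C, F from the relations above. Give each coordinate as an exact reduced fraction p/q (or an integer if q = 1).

1. A_x = -19  [A is the reflection of B across E]
2. A_y = 8  [A is the reflection of B across E]
   → A = (-19, 8)
3. C_x = -1374/61  [AD ∥ CG ∩ DG ∥ AC]
4. C_y = 230/61  [AD ∥ CG ∩ DG ∥ AC]
   → C = (-1374/61, 230/61)
5. F_x = -13629139/703330  [D, A, F are collinear ∩ CF ⟂ DA]
6. F_y = 5812787/703330  [D, A, F are collinear ∩ CF ⟂ DA]
   → F = (-13629139/703330, 5812787/703330)

A = (-19, 8)
C = (-1374/61, 230/61)
F = (-13629139/703330, 5812787/703330)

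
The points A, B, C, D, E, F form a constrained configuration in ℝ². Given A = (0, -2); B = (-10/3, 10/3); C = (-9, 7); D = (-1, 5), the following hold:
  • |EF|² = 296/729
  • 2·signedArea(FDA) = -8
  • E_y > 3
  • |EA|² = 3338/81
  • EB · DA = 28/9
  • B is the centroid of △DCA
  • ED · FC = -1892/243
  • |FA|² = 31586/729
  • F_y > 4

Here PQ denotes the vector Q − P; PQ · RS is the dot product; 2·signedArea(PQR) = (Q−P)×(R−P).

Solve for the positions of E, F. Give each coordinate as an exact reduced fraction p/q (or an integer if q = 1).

1. F_x = -55/27  [line 7·x + 1·y + 10 = 0 ∩ |FA|² = 31586/729]
2. F_y = 115/27  [line 7·x + 1·y + 10 = 0 ∩ |FA|² = 31586/729]
   → F = (-55/27, 115/27)
3. E_x = -23/9  [EB · DA = 28/9 ∩ ED · FC = -1892/243]
4. E_y = 35/9  [EB · DA = 28/9 ∩ ED · FC = -1892/243]
   → E = (-23/9, 35/9)

E = (-23/9, 35/9)
F = (-55/27, 115/27)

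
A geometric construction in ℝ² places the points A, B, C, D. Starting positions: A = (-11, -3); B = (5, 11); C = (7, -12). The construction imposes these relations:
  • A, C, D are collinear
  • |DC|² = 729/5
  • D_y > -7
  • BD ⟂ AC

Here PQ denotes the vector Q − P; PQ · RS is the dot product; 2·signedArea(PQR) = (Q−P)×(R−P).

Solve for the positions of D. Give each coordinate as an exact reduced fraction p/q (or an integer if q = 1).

D = (-19/5, -33/5)

1. D_x = -19/5  [A, C, D are collinear ∩ BD ⟂ AC]
2. D_y = -33/5  [A, C, D are collinear ∩ BD ⟂ AC]
   → D = (-19/5, -33/5)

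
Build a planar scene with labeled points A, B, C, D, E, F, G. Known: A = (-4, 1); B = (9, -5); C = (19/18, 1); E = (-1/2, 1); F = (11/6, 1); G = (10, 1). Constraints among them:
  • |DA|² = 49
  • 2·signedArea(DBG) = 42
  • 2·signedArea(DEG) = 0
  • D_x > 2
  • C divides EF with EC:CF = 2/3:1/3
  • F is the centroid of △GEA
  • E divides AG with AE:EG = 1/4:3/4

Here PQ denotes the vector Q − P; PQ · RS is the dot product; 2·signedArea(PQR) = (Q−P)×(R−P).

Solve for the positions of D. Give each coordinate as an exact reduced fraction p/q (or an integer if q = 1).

1. D_x = 3  [2·signedArea(DEG) = 0 ∩ 2·signedArea(DBG) = 42]
2. D_y = 1  [2·signedArea(DEG) = 0 ∩ 2·signedArea(DBG) = 42]
   → D = (3, 1)

D = (3, 1)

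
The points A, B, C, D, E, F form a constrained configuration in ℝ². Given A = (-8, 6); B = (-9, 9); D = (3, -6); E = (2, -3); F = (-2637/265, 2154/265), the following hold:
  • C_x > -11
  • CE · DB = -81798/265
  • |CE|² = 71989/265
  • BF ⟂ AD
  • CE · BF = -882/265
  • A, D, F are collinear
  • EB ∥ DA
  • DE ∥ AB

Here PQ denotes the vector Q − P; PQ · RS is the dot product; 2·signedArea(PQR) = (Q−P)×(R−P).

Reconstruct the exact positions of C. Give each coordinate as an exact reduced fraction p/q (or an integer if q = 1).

C = (-2889/265, 1923/265)

1. C_x = -2889/265  [CE · BF = -882/265 ∩ CE · DB = -81798/265]
2. C_y = 1923/265  [CE · BF = -882/265 ∩ CE · DB = -81798/265]
   → C = (-2889/265, 1923/265)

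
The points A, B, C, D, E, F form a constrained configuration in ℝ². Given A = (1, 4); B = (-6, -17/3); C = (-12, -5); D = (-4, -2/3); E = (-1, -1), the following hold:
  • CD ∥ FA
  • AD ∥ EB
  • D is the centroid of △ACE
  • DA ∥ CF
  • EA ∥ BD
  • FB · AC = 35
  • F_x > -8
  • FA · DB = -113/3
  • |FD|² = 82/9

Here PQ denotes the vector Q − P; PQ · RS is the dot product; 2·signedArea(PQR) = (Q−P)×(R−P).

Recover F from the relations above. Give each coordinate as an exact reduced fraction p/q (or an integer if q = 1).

1. F_x = -7  [CD ∥ FA ∩ DA ∥ CF]
2. F_y = -1/3  [CD ∥ FA ∩ DA ∥ CF]
   → F = (-7, -1/3)

F = (-7, -1/3)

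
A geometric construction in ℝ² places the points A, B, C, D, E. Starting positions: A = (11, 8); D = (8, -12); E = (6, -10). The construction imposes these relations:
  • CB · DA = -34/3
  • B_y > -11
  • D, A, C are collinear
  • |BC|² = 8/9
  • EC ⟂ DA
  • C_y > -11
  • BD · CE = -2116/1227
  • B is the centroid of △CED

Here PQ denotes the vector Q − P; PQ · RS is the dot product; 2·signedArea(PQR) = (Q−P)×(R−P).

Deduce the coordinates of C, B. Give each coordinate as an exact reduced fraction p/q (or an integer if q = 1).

1. C_x = 3374/409  [D, A, C are collinear ∩ EC ⟂ DA]
2. C_y = -4228/409  [D, A, C are collinear ∩ EC ⟂ DA]
   → C = (3374/409, -4228/409)
3. B_x = 9100/1227  [B is the centroid of △CED]
4. B_y = -13226/1227  [B is the centroid of △CED]
   → B = (9100/1227, -13226/1227)

B = (9100/1227, -13226/1227)
C = (3374/409, -4228/409)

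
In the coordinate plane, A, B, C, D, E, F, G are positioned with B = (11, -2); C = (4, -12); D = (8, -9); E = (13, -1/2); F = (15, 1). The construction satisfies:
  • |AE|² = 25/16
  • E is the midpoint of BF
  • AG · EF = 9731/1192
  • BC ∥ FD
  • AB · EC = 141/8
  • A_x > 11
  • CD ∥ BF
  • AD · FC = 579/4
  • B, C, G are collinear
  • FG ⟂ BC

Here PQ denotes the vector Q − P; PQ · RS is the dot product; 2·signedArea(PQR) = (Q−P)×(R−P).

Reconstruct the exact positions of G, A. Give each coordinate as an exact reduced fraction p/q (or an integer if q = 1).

1. G_x = 2045/149  [B, C, G are collinear ∩ FG ⟂ BC]
2. G_y = 282/149  [B, C, G are collinear ∩ FG ⟂ BC]
   → G = (2045/149, 282/149)
3. A_x = 12  [AG · EF = 9731/1192 ∩ AD · FC = 579/4]
4. A_y = -5/4  [AG · EF = 9731/1192 ∩ AD · FC = 579/4]
   → A = (12, -5/4)

A = (12, -5/4)
G = (2045/149, 282/149)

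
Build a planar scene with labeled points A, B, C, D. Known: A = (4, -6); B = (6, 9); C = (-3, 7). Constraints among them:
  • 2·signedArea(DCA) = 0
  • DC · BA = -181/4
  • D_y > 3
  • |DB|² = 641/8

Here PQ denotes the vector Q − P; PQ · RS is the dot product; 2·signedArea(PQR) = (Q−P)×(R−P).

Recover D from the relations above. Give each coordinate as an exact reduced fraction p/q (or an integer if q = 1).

D = (-5/4, 15/4)

1. D_x = -5/4  [2·signedArea(DCA) = 0 ∩ DC · BA = -181/4]
2. D_y = 15/4  [2·signedArea(DCA) = 0 ∩ DC · BA = -181/4]
   → D = (-5/4, 15/4)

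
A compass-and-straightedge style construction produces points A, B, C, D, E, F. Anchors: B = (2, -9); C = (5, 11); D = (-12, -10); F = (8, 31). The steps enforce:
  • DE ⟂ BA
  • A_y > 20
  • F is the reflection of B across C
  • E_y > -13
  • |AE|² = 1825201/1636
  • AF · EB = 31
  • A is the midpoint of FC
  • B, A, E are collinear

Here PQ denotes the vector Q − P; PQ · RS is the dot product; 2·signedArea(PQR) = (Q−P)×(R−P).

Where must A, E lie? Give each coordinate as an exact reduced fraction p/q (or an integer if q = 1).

1. A_x = 13/2  [A is the midpoint of FC]
2. A_y = 21  [A is the midpoint of FC]
   → A = (13/2, 21)
3. E_x = 632/409  [B, A, E are collinear ∩ DE ⟂ BA]
4. E_y = -4921/409  [B, A, E are collinear ∩ DE ⟂ BA]
   → E = (632/409, -4921/409)

A = (13/2, 21)
E = (632/409, -4921/409)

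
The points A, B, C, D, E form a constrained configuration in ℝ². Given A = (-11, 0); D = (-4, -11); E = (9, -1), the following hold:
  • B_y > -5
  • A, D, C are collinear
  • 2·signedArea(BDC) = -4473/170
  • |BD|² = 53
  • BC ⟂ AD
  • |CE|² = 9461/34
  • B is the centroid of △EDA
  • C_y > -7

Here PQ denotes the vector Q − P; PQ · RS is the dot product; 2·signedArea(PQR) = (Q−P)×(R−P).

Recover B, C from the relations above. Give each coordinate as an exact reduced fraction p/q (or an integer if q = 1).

B = (-2, -4)
C = (-1121/170, -1177/170)

1. B_x = -2  [B is the centroid of △EDA]
2. B_y = -4  [B is the centroid of △EDA]
   → B = (-2, -4)
3. C_x = -1121/170  [A, D, C are collinear ∩ BC ⟂ AD]
4. C_y = -1177/170  [A, D, C are collinear ∩ BC ⟂ AD]
   → C = (-1121/170, -1177/170)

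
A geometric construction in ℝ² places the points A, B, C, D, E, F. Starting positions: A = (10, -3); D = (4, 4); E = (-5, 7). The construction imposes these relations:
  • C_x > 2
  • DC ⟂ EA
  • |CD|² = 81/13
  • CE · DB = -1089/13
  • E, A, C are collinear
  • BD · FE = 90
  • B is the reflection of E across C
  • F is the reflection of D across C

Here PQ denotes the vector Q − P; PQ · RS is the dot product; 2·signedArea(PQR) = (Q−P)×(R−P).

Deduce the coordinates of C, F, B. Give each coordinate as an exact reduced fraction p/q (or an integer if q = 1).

B = (133/13, -41/13)
C = (34/13, 25/13)
F = (16/13, -2/13)

1. C_x = 34/13  [E, A, C are collinear ∩ DC ⟂ EA]
2. C_y = 25/13  [E, A, C are collinear ∩ DC ⟂ EA]
   → C = (34/13, 25/13)
3. F_x = 16/13  [F is the reflection of D across C]
4. F_y = -2/13  [F is the reflection of D across C]
   → F = (16/13, -2/13)
5. B_x = 133/13  [B is the reflection of E across C]
6. B_y = -41/13  [B is the reflection of E across C]
   → B = (133/13, -41/13)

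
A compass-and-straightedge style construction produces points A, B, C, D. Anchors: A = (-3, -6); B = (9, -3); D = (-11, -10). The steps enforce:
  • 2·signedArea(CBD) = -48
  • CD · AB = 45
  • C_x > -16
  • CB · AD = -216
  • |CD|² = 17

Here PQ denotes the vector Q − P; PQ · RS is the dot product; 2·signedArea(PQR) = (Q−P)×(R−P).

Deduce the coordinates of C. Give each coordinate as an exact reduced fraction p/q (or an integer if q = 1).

1. C_x = -15  [2·signedArea(CBD) = -48 ∩ CD · AB = 45]
2. C_y = -9  [2·signedArea(CBD) = -48 ∩ CD · AB = 45]
   → C = (-15, -9)

C = (-15, -9)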